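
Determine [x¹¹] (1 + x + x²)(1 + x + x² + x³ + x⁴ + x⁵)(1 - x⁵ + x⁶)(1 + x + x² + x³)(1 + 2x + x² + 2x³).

8

(1 + x + x²) has coefficients 1,1,1 for degrees 0…2.
(1 + x + x² + x³ + x⁴ + x⁵) has coefficients 1,1,1,1,1,1,0,0,0,0,0,0 for degrees 0…11.
Multiplying by (1 - x⁵ + x⁶) gives running coefficients 1,1,1,1,1,0,0,0,0,0,0,1 for degrees 0…11.
Multiplying by (1 + x + x² + x³) gives running coefficients 1,2,3,4,4,3,2,1,0,0,0,1 for degrees 0…11.
Finally multiplying by (1 + 2x + x² + 2x³), the product of all factors after the first has coefficients 1,4,8,14,19,21,20,16,10,5,2,1 for degrees 0…11.
[x¹¹] = 1·1 + 1·2 + 1·5 = 8.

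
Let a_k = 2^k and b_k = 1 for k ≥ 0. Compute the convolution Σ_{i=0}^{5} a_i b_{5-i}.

63

This is [x^5] in the product of the two ordinary generating functions.
Σ = 1·1 + 2·1 + 4·1 + 8·1 + 16·1 + 32·1 = 63.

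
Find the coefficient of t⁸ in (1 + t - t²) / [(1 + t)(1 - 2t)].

The denominator gives the recurrence a_n = a_(n−1) + 2a_(n−2) for n ≥ 3; the numerator fixes a_0 = 1, a_1 = 2, a_2 = 3.
Iterating: 1, 2, 3, 7, 13, 27, 53, 107, 213, so a_8 = 213.

213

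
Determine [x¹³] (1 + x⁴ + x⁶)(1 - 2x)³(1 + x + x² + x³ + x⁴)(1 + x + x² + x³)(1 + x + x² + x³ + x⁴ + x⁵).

-31

(1 + x⁴ + x⁶) has coefficients 1,0,0,0,1,0,1 for degrees 0…6.
(1 - 2x)³ has coefficients 1,-6,12,-8,0,0,0,0,0,0,0,0,0,0 for degrees 0…13.
Multiplying by (1 + x + x² + x³ + x⁴) gives running coefficients 1,-5,7,-1,-1,-2,4,-8,0,0,0,0,0,0 for degrees 0…13.
Multiplying by (1 + x + x² + x³) gives running coefficients 1,-4,3,2,0,3,0,-7,-6,-4,-8,0,0,0 for degrees 0…13.
Finally multiplying by (1 + x + x² + x³ + x⁴ + x⁵), the product of all factors after the first has coefficients 1,-3,0,2,2,5,4,1,-8,-14,-22,-25,-25,-18 for degrees 0…13.
[x¹³] = 1·(-18) + 1·(-14) + 1·1 = -31.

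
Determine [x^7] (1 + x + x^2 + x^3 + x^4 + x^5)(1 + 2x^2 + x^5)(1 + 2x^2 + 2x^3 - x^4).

(1 + x + x^2 + x^3 + x^4 + x^5) has coefficients 1,1,1,1,1,1 for degrees 0…5.
(1 + 2x^2 + x^5) has coefficients 1,0,2,0,0,1,0,0 for degrees 0…7.
Finally multiplying by (1 + 2x^2 + 2x^3 - x^4), the product of all factors after the first has coefficients 1,0,4,2,3,5,-2,2 for degrees 0…7.
[x^7] = 1·2 + 1·(-2) + 1·5 + 1·3 + 1·2 + 1·4 = 14.

14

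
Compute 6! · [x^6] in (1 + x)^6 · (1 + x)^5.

332640

The EGF product rule gives c_6 = Σ_{k_1+k_2=6} C(6; k_1,k_2) · ∏ g_i(k_i), where (1+x)^6 gives the falling factorial (6)_k; (1+x)^5 gives the falling factorial (5)_k.
g_1(k) for k = 0…6: 1, 6, 30, 120, 360, 720, 720.
g_2(k) for k = 0…6: 1, 5, 20, 60, 120, 120, 0.
c_6 = Σ_k C(6,k)·g_1(k)·g_2(6−k) = 6·6·120 + 15·30·120 + 20·120·60 + 15·360·20 + 6·720·5 + 1·720·1 = 4320 + 54000 + 144000 + 108000 + 21600 + 720 = 332640.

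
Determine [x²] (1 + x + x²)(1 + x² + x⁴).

(1 + x + x²) has coefficients 1,1,1 for degrees 0…2.
(1 + x² + x⁴) has coefficients 1,0,1 for degrees 0…2.
[x²] = 1·1 + 1·0 + 1·1 = 2.

2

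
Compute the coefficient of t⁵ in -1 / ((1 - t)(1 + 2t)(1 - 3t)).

The denominator gives the recurrence a_n = 2a_(n−1) + 5a_(n−2) − 6a_(n−3) for n ≥ 3; the numerator fixes a_0 = -1, a_1 = -2, a_2 = -9.
Iterating: -1, -2, -9, -22, -77, -210, so a_5 = -210.

-210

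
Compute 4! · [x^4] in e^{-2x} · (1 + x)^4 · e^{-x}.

33

The EGF product rule gives c_4 = Σ_{k_1+k_2+k_3=4} C(4; k_1,k_2,k_3) · ∏ g_i(k_i), where e^{-2x} gives (-2)^k; (1+x)^4 gives the falling factorial (4)_k; e^{-x} gives (-1)^k.
g_1(k) for k = 0…4: 1, -2, 4, -8, 16.
g_2(k) for k = 0…4: 1, 4, 12, 24, 24.
g_3(k) for k = 0…4: 1, -1, 1, -1, 1.
First combine the last two factors: h(k) = Σ_j C(k,j)·g_2(j)·g_3(k−j) for k = 0…4: 1, 3, 5, -1, -15.
c_4 = Σ_k C(4,k)·g_1(k)·h(4−k) = 1·1·(-15) + 4·(-2)·(-1) + 6·4·5 + 4·(-8)·3 + 1·16·1 = −15 + 8 + 120 − 96 + 16 = 33.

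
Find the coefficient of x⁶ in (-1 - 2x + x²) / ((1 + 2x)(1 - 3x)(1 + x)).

-498

Partial fractions give a closed form: a_n = (1/5)·(-2)^n + (-7/10)·3^n + (-1/2)·(-1)^n.
At n = 6: a_6 = -498.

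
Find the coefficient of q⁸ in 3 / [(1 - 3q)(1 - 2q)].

57513

Partial fractions give a closed form: a_n = (9)·3^n + (-6)·2^n.
At n = 8: a_8 = 57513.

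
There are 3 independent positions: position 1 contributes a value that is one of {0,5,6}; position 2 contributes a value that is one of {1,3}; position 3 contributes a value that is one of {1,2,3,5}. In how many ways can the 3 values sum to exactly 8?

3

The generating function for the choices is (1 + z⁵ + z⁶)·(z + z³)·(z + z² + z³ + z⁵); the count is [z⁸].
(1 + z⁵ + z⁶) has coefficients 1,0,0,0,0,1,1 for degrees 0…6.
(z + z³) has coefficients 0,1,0,1,0,0,0,0,0 for degrees 0…8.
Finally multiplying by (z + z² + z³ + z⁵), the product of all factors after the first has coefficients 0,0,1,1,2,1,2,0,1 for degrees 0…8.
[z⁸] = 1·1 + 1·1 + 1·1 = 3.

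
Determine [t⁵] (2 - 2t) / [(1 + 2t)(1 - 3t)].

156

Partial fractions give a closed form: a_n = (6/5)·(-2)^n + (4/5)·3^n.
At n = 5: a_5 = 156.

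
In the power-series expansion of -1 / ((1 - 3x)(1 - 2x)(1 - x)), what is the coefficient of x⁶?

-3025

The denominator gives the recurrence a_n = 6a_(n−1) − 11a_(n−2) + 6a_(n−3) for n ≥ 3; the numerator fixes a_0 = -1, a_1 = -6, a_2 = -25.
Iterating: -1, -6, -25, -90, -301, -966, -3025, so a_6 = -3025.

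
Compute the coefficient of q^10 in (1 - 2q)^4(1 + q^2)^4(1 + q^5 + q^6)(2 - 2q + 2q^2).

(1 - 2q)^4 has coefficients 1,-8,24,-32,16 for degrees 0…4.
(1 + q^2)^4 has coefficients 1,0,4,0,6,0,4,0,1,0,0 for degrees 0…10.
Multiplying by (1 + q^5 + q^6) gives running coefficients 1,0,4,0,6,1,5,4,5,6,6 for degrees 0…10.
Finally multiplying by (2 - 2q + 2q^2), the product of all factors after the first has coefficients 2,-2,10,-8,20,-10,20,0,12,10,10 for degrees 0…10.
[q^10] = 1·10 − 8·10 + 24·12 − 32·0 + 16·20 = 538.

538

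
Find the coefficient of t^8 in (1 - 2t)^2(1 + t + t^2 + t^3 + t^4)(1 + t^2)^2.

9

(1 - 2t)^2 has coefficients 1,-4,4 for degrees 0…2.
(1 + t + t^2 + t^3 + t^4) has coefficients 1,1,1,1,1,0,0,0,0 for degrees 0…8.
Finally multiplying by (1 + t^2)^2, the product of all factors after the first has coefficients 1,1,3,3,4,3,3,1,1 for degrees 0…8.
[t^8] = 1·1 − 4·1 + 4·3 = 9.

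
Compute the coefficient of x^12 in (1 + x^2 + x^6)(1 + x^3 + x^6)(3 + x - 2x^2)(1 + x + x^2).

0

(1 + x^2 + x^6) has coefficients 1,0,1,0,0,0,1 for degrees 0…6.
(1 + x^3 + x^6) has coefficients 1,0,0,1,0,0,1,0,0,0,0,0,0 for degrees 0…12.
Multiplying by (3 + x - 2x^2) gives running coefficients 3,1,-2,3,1,-2,3,1,-2,0,0,0,0 for degrees 0…12.
Finally multiplying by (1 + x + x^2), the product of all factors after the first has coefficients 3,4,2,2,2,2,2,2,2,-1,-2,0,0 for degrees 0…12.
[x^12] = 1·0 + 1·(-2) + 1·2 = 0.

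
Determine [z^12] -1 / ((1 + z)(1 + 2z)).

The denominator gives the recurrence a_n = −3a_(n−1) − 2a_(n−2) for n ≥ 2; the numerator fixes a_0 = -1, a_1 = 3.
Iterating: -1, 3, -7, 15, -31, 63, -127, 255, -511, 1023, -2047, 4095, -8191, so a_12 = -8191.

-8191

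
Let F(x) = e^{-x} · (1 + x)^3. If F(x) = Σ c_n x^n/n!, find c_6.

-47

The EGF product rule gives c_6 = Σ_{k_1+k_2=6} C(6; k_1,k_2) · ∏ g_i(k_i), where e^{-x} gives (-1)^k; (1+x)^3 gives the falling factorial (3)_k.
g_1(k) for k = 0…6: 1, -1, 1, -1, 1, -1, 1.
g_2(k) for k = 0…6: 1, 3, 6, 6, 0, 0, 0.
c_6 = Σ_k C(6,k)·g_1(k)·g_2(6−k) = 20·(-1)·6 + 15·1·6 + 6·(-1)·3 + 1·1·1 = −120 + 90 − 18 + 1 = -47.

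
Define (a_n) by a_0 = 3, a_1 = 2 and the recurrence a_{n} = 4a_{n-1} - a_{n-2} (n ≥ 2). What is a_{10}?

The ordinary generating function has denominator 1 - 4t + t^2.
Iterating the recurrence: a_0,…,a_{10} = 3, 2, 5, 18, 67, 250, 933, 3482, 12995, 48498, 180997.

180997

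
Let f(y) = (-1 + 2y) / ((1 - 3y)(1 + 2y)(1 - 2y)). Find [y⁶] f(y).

-463

The denominator gives the recurrence a_n = 3a_(n−1) + 4a_(n−2) − 12a_(n−3) for n ≥ 3; the numerator fixes a_0 = -1, a_1 = -1, a_2 = -7.
Iterating: -1, -1, -7, -13, -55, -133, -463, so a_6 = -463.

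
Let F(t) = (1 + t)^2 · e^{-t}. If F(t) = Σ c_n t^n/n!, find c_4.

The EGF product rule gives c_4 = Σ_{k_1+k_2=4} C(4; k_1,k_2) · ∏ g_i(k_i), where (1+t)^2 gives the falling factorial (2)_k; e^{-t} gives (-1)^k.
g_1(k) for k = 0…4: 1, 2, 2, 0, 0.
g_2(k) for k = 0…4: 1, -1, 1, -1, 1.
c_4 = Σ_k C(4,k)·g_1(k)·g_2(4−k) = 1·1·1 + 4·2·(-1) + 6·2·1 = 1 − 8 + 12 = 5.

5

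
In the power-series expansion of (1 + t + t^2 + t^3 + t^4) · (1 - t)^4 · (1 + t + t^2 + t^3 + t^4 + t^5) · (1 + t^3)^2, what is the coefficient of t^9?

2

(1 + t + t^2 + t^3 + t^4) has coefficients 1,1,1,1,1 for degrees 0…4.
(1 - t)^4 has coefficients 1,-4,6,-4,1,0,0,0,0,0 for degrees 0…9.
Multiplying by (1 + t + t^2 + t^3 + t^4 + t^5) gives running coefficients 1,-3,3,-1,0,0,-1,3,-3,1 for degrees 0…9.
Finally multiplying by (1 + t^3)^2, the product of all factors after the first has coefficients 1,-3,3,1,-6,6,-2,0,0,-2 for degrees 0…9.
[t^9] = 1·(-2) + 1·0 + 1·0 + 1·(-2) + 1·6 = 2.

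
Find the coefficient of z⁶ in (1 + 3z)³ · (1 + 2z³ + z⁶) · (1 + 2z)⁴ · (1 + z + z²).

(1 + 3z)³ has coefficients 1,9,27,27 for degrees 0…3.
(1 + 2z³ + z⁶) has coefficients 1,0,0,2,0,0,1 for degrees 0…6.
Multiplying by (1 + 2z)⁴ gives running coefficients 1,8,24,34,32,48,65 for degrees 0…6.
Finally multiplying by (1 + z + z²), the product of all factors after the first has coefficients 1,9,33,66,90,114,145 for degrees 0…6.
[z⁶] = 1·145 + 9·114 + 27·90 + 27·66 = 5383.

5383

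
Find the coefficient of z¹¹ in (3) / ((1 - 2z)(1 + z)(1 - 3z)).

1187550

Partial fractions give a closed form: a_n = (-4)·2^n + (1/4)·(-1)^n + (27/4)·3^n.
At n = 11: a_11 = 1187550.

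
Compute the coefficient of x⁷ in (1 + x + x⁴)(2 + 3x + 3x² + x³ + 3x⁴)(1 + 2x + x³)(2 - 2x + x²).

12

(1 + x + x⁴) has coefficients 1,1,0,0,1 for degrees 0…4.
(2 + 3x + 3x² + x³ + 3x⁴) has coefficients 2,3,3,1,3,0,0,0 for degrees 0…7.
Multiplying by (1 + 2x + x³) gives running coefficients 2,7,9,9,8,9,1,3 for degrees 0…7.
Finally multiplying by (2 - 2x + x²), the product of all factors after the first has coefficients 4,10,6,7,7,11,-8,13 for degrees 0…7.
[x⁷] = 1·13 + 1·(-8) + 1·7 = 12.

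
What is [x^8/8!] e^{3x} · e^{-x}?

The EGF product rule gives c_8 = Σ_{k_1+k_2=8} C(8; k_1,k_2) · ∏ g_i(k_i), where e^{3x} gives (3)^k; e^{-x} gives (-1)^k.
g_1(k) for k = 0…8: 1, 3, 9, 27, 81, 243, 729, 2187, 6561.
g_2(k) for k = 0…8: 1, -1, 1, -1, 1, -1, 1, -1, 1.
c_8 = Σ_k C(8,k)·g_1(k)·g_2(8−k) = 1·1·1 + 8·3·(-1) + 28·9·1 + 56·27·(-1) + 70·81·1 + 56·243·(-1) + 28·729·1 + 8·2187·(-1) + 1·6561·1 = 1 − 24 + 252 − 1512 + 5670 − 13608 + 20412 − 17496 + 6561 = 256.

256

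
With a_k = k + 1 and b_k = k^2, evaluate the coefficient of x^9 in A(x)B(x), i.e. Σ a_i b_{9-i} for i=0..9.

The convolution is the t^9 coefficient of A(t)B(t).
Σ = 1·81 + 2·64 + 3·49 + 4·36 + 5·25 + 6·16 + 7·9 + 8·4 + 9·1 + 10·0 = 825.

825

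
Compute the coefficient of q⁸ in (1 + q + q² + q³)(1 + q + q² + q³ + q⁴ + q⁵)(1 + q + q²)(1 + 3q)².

(1 + q + q² + q³) has coefficients 1,1,1,1 for degrees 0…3.
(1 + q + q² + q³ + q⁴ + q⁵) has coefficients 1,1,1,1,1,1,0,0,0 for degrees 0…8.
Multiplying by (1 + q + q²) gives running coefficients 1,2,3,3,3,3,2,1,0 for degrees 0…8.
Finally multiplying by (1 + 3q)², the product of all factors after the first has coefficients 1,8,24,39,48,48,47,40,24 for degrees 0…8.
[q⁸] = 1·24 + 1·40 + 1·47 + 1·48 = 159.

159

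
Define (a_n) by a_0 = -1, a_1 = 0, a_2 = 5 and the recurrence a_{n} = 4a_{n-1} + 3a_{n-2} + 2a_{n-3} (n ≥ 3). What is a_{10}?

969181

The ordinary generating function has denominator 1 - 4q - 3q^2 - 2q^3.
Iterating the recurrence: a_0,…,a_{10} = -1, 0, 5, 18, 87, 412, 1945, 9190, 43419, 205136, 969181.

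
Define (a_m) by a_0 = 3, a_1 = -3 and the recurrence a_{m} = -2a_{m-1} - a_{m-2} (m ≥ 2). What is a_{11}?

-3

The ordinary generating function has denominator 1 + 2z + z^2.
Iterating the recurrence: a_0,…,a_{11} = 3, -3, 3, -3, 3, -3, 3, -3, 3, -3, 3, -3.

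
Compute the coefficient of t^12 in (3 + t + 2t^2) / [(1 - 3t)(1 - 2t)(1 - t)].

The denominator gives the recurrence a_n = 6a_(n−1) − 11a_(n−2) + 6a_(n−3) for n ≥ 3; the numerator fixes a_0 = 3, a_1 = 19, a_2 = 83.
Iterating: 3, 19, 83, 307, 1043, 3379, 10643, 32947, 100883, 306739, 928403, 2801587, 8437523, so a_12 = 8437523.

8437523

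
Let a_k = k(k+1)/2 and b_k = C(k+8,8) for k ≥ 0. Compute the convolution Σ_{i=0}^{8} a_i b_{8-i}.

31824

This is [x^8] in the product of the two ordinary generating functions.
Σ = 0·12870 + 1·6435 + 3·3003 + 6·1287 + 10·495 + 15·165 + 21·45 + 28·9 + 36·1 = 31824.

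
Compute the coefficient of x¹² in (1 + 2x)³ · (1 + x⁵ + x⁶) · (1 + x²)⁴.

148

(1 + 2x)³ has coefficients 1,6,12,8 for degrees 0…3.
(1 + x⁵ + x⁶) has coefficients 1,0,0,0,0,1,1,0,0,0,0,0,0 for degrees 0…12.
Finally multiplying by (1 + x²)⁴, the product of all factors after the first has coefficients 1,0,4,0,6,1,5,4,5,6,6,4,4 for degrees 0…12.
[x¹²] = 1·4 + 6·4 + 12·6 + 8·6 = 148.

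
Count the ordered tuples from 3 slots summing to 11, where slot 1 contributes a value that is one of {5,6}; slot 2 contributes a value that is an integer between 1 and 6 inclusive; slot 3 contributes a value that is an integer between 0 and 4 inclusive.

The generating function for the choices is (z^5 + z^6)·(z + z^2 + z^3 + z^4 + z^5 + z^6)·(1 + z + z^2 + z^3 + z^4); the count is [z^11].
(z^5 + z^6) has coefficients 0,0,0,0,0,1,1 for degrees 0…6.
(z + z^2 + z^3 + z^4 + z^5 + z^6) has coefficients 0,1,1,1,1,1,1,0,0,0,0,0 for degrees 0…11.
Finally multiplying by (1 + z + z^2 + z^3 + z^4), the product of all factors after the first has coefficients 0,1,2,3,4,5,5,4,3,2,1,0 for degrees 0…11.
[z^11] = 1·5 + 1·5 = 10.

10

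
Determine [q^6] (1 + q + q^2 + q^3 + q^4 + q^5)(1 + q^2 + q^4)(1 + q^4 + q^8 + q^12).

(1 + q + q^2 + q^3 + q^4 + q^5) has coefficients 1,1,1,1,1,1 for degrees 0…5.
(1 + q^2 + q^4) has coefficients 1,0,1,0,1,0,0 for degrees 0…6.
Finally multiplying by (1 + q^4 + q^8 + q^12), the product of all factors after the first has coefficients 1,0,1,0,2,0,1 for degrees 0…6.
[q^6] = 1·1 + 1·0 + 1·2 + 1·0 + 1·1 + 1·0 = 4.

4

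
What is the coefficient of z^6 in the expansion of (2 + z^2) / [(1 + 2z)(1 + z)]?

The denominator gives the recurrence a_n = −3a_(n−1) − 2a_(n−2) for n ≥ 3; the numerator fixes a_0 = 2, a_1 = -6, a_2 = 15.
Iterating: 2, -6, 15, -33, 69, -141, 285, so a_6 = 285.

285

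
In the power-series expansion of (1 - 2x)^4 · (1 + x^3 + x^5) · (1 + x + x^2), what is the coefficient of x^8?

-32

(1 - 2x)^4 has coefficients 1,-8,24,-32,16 for degrees 0…4.
(1 + x^3 + x^5) has coefficients 1,0,0,1,0,1,0,0,0 for degrees 0…8.
Finally multiplying by (1 + x + x^2), the product of all factors after the first has coefficients 1,1,1,1,1,2,1,1,0 for degrees 0…8.
[x^8] = 1·0 − 8·1 + 24·1 − 32·2 + 16·1 = -32.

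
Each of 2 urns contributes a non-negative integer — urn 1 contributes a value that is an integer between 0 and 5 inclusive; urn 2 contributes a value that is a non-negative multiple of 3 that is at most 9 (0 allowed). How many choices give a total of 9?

2

The generating function for the choices is (1 + x + x^2 + x^3 + x^4 + x^5)·(1 + x^3 + x^6 + x^9); the count is [x^9].
(1 + x + x^2 + x^3 + x^4 + x^5) has coefficients 1,1,1,1,1,1 for degrees 0…5.
(1 + x^3 + x^6 + x^9) has coefficients 1,0,0,1,0,0,1,0,0,1 for degrees 0…9.
[x^9] = 1·1 + 1·0 + 1·0 + 1·1 + 1·0 + 1·0 = 2.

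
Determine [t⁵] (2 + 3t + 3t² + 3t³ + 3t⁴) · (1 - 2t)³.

(2 + 3t + 3t² + 3t³ + 3t⁴) has coefficients 2,3,3,3,3 for degrees 0…4.
(1 - 2t)³ has coefficients 1,-6,12,-8,0,0 for degrees 0…5.
[t⁵] = 2·0 + 3·0 + 3·(-8) + 3·12 + 3·(-6) = -6.

-6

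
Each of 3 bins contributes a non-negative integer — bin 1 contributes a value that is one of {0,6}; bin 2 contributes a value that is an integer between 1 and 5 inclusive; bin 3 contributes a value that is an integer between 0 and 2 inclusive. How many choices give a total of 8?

2

The generating function for the choices is (1 + t^6)·(t + t^2 + t^3 + t^4 + t^5)·(1 + t + t^2); the count is [t^8].
(1 + t^6) has coefficients 1,0,0,0,0,0,1 for degrees 0…6.
(t + t^2 + t^3 + t^4 + t^5) has coefficients 0,1,1,1,1,1,0,0,0 for degrees 0…8.
Finally multiplying by (1 + t + t^2), the product of all factors after the first has coefficients 0,1,2,3,3,3,2,1,0 for degrees 0…8.
[t^8] = 1·0 + 1·2 = 2.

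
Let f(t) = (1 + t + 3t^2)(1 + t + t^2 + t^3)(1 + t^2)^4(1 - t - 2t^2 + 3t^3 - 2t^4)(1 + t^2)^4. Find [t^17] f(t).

(1 + t + 3t^2) has coefficients 1,1,3 for degrees 0…2.
(1 + t + t^2 + t^3) has coefficients 1,1,1,1,0,0,0,0,0,0,0,0,0,0,0,0,0,0 for degrees 0…17.
Multiplying by (1 + t^2)^4 gives running coefficients 1,1,5,5,10,10,10,10,5,5,1,1,0,0,0,0,0,0 for degrees 0…17.
Multiplying by (1 - t - 2t^2 + 3t^3 - 2t^4) gives running coefficients 1,0,2,1,-4,3,-15,0,-15,-10,-4,-15,2,-9,1,-2,0,0 for degrees 0…17.
Finally multiplying by (1 + t^2)^4, the product of all factors after the first has coefficients 1,0,6,1,10,7,-15,18,-90,12,-168,-42,-168,-126,-90,-168,-15,-132 for degrees 0…17.
[t^17] = 1·(-132) + 1·(-15) + 3·(-168) = -651.

-651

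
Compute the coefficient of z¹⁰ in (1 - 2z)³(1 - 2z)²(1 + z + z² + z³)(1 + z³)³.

225

(1 - 2z)³ has coefficients 1,-6,12,-8 for degrees 0…3.
(1 - 2z)² has coefficients 1,-4,4,0,0,0,0,0,0,0,0 for degrees 0…10.
Multiplying by (1 + z + z² + z³) gives running coefficients 1,-3,1,1,0,4,0,0,0,0,0 for degrees 0…10.
Finally multiplying by (1 + z³)³, the product of all factors after the first has coefficients 1,-3,1,4,-9,7,6,-9,15,4,-3 for degrees 0…10.
[z¹⁰] = 1·(-3) − 6·4 + 12·15 − 8·(-9) = 225.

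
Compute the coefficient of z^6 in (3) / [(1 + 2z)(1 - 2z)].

The denominator gives the recurrence a_n = 4a_(n−2) for n ≥ 2; the numerator fixes a_0 = 3, a_1 = 0.
Iterating: 3, 0, 12, 0, 48, 0, 192, so a_6 = 192.

192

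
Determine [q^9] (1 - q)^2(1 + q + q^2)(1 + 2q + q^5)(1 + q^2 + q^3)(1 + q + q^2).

3

(1 - q)^2 has coefficients 1,-2,1 for degrees 0…2.
(1 + q + q^2) has coefficients 1,1,1,0,0,0,0,0,0,0 for degrees 0…9.
Multiplying by (1 + 2q + q^5) gives running coefficients 1,3,3,2,0,1,1,1,0,0 for degrees 0…9.
Multiplying by (1 + q^2 + q^3) gives running coefficients 1,3,4,6,6,6,3,2,2,2 for degrees 0…9.
Finally multiplying by (1 + q + q^2), the product of all factors after the first has coefficients 1,4,8,13,16,18,15,11,7,6 for degrees 0…9.
[q^9] = 1·6 − 2·7 + 1·11 = 3.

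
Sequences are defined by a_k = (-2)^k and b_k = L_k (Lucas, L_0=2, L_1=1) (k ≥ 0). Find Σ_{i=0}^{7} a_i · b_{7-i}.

-243

Write out a_i and b_{7-i} for i = 0,…,7 and sum the products.
Σ = 1·29 − 2·18 + 4·11 − 8·7 + 16·4 − 32·3 + 64·1 − 128·2 = -243.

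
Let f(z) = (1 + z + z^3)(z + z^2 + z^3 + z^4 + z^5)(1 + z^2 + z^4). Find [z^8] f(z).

6

(1 + z + z^3) has coefficients 1,1,0,1 for degrees 0…3.
(z + z^2 + z^3 + z^4 + z^5) has coefficients 0,1,1,1,1,1,0,0,0 for degrees 0…8.
Finally multiplying by (1 + z^2 + z^4), the product of all factors after the first has coefficients 0,1,1,2,2,3,2,2,1 for degrees 0…8.
[z^8] = 1·1 + 1·2 + 1·3 = 6.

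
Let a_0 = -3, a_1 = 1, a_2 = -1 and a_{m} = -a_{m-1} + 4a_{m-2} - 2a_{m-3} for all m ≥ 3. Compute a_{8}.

The ordinary generating function has denominator 1 + z - 4z^2 + 2z^3.
Iterating the recurrence: a_0,…,a_{8} = -3, 1, -1, 11, -17, 63, -153, 439, -1177.

-1177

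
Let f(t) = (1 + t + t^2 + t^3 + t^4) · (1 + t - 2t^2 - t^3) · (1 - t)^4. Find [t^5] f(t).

(1 + t + t^2 + t^3 + t^4) has coefficients 1,1,1,1,1 for degrees 0…4.
(1 + t - 2t^2 - t^3) has coefficients 1,1,-2,-1,0,0 for degrees 0…5.
Finally multiplying by (1 - t)^4, the product of all factors after the first has coefficients 1,-3,0,9,-11,3 for degrees 0…5.
[t^5] = 1·3 + 1·(-11) + 1·9 + 1·0 + 1·(-3) = -2.

-2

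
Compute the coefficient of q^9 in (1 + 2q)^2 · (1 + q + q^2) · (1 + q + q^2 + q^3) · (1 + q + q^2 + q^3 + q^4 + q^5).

(1 + 2q)^2 has coefficients 1,4,4 for degrees 0…2.
(1 + q + q^2) has coefficients 1,1,1,0,0,0,0,0,0,0 for degrees 0…9.
Multiplying by (1 + q + q^2 + q^3) gives running coefficients 1,2,3,3,2,1,0,0,0,0 for degrees 0…9.
Finally multiplying by (1 + q + q^2 + q^3 + q^4 + q^5), the product of all factors after the first has coefficients 1,3,6,9,11,12,11,9,6,3 for degrees 0…9.
[q^9] = 1·3 + 4·6 + 4·9 = 63.

63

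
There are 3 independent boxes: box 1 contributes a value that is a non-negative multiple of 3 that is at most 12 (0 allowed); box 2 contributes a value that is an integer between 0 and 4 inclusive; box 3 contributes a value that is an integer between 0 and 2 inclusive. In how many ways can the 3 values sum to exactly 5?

The generating function for the choices is (1 + t^3 + t^6 + t^9 + t^12)·(1 + t + t^2 + t^3 + t^4)·(1 + t + t^2); the count is [t^5].
(1 + t^3 + t^6 + t^9 + t^12) has coefficients 1,0,0,1,0,0 for degrees 0…5.
(1 + t + t^2 + t^3 + t^4) has coefficients 1,1,1,1,1,0 for degrees 0…5.
Finally multiplying by (1 + t + t^2), the product of all factors after the first has coefficients 1,2,3,3,3,2 for degrees 0…5.
[t^5] = 1·2 + 1·3 = 5.

5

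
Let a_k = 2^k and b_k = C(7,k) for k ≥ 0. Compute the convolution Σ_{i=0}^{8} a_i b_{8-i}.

4374

The convolution is the x^8 coefficient of A(x)B(x).
Σ = 1·0 + 2·1 + 4·7 + 8·21 + 16·35 + 32·35 + 64·21 + 128·7 + 256·1 = 4374.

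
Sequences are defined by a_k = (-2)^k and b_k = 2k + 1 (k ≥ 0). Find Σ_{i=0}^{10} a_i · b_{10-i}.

Write out a_i and b_{10-i} for i = 0,…,10 and sum the products.
Σ = 1·21 − 2·19 + 4·17 − 8·15 + 16·13 − 32·11 + 64·9 − 128·7 + 256·5 − 512·3 + 1024·1 = 235.

235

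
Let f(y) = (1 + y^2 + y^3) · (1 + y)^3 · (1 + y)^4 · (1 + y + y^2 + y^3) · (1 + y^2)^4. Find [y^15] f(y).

(1 + y^2 + y^3) has coefficients 1,0,1,1 for degrees 0…3.
(1 + y)^3 has coefficients 1,3,3,1,0,0,0,0,0,0,0,0,0,0,0,0 for degrees 0…15.
Multiplying by (1 + y)^4 gives running coefficients 1,7,21,35,35,21,7,1,0,0,0,0,0,0,0,0 for degrees 0…15.
Multiplying by (1 + y + y^2 + y^3) gives running coefficients 1,8,29,64,98,112,98,64,29,8,1,0,0,0,0,0 for degrees 0…15.
Finally multiplying by (1 + y^2)^4, the product of all factors after the first has coefficients 1,8,33,96,220,416,668,928,1126,1200,1126,928,668,416,220,96 for degrees 0…15.
[y^15] = 1·96 + 1·416 + 1·668 = 1180.

1180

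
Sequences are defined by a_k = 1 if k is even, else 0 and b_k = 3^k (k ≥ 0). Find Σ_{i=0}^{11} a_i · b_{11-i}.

199290

The convolution is the t^11 coefficient of A(t)B(t).
Σ = 1·177147 + 0·59049 + 1·19683 + 0·6561 + 1·2187 + 0·729 + 1·243 + 0·81 + 1·27 + 0·9 + 1·3 + 0·1 = 199290.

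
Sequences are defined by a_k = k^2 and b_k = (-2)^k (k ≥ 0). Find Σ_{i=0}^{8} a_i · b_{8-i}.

The convolution is the t^8 coefficient of A(t)B(t).
Σ = 0·256 + 1·(-128) + 4·64 + 9·(-32) + 16·16 + 25·(-8) + 36·4 + 49·(-2) + 64·1 = 6.

6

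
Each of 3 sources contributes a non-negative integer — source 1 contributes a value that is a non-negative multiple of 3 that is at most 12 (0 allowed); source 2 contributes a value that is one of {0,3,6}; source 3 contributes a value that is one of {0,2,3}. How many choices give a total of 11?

3

The generating function for the choices is (1 + z^3 + z^6 + z^9 + z^12)·(1 + z^3 + z^6)·(1 + z^2 + z^3); the count is [z^11].
(1 + z^3 + z^6 + z^9 + z^12) has coefficients 1,0,0,1,0,0,1,0,0,1,0,0 for degrees 0…11.
(1 + z^3 + z^6) has coefficients 1,0,0,1,0,0,1,0,0,0,0,0 for degrees 0…11.
Finally multiplying by (1 + z^2 + z^3), the product of all factors after the first has coefficients 1,0,1,2,0,1,2,0,1,1,0,0 for degrees 0…11.
[z^11] = 1·0 + 1·1 + 1·1 + 1·1 = 3.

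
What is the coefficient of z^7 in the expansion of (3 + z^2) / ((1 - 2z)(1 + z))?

276

The denominator gives the recurrence a_n = a_(n−1) + 2a_(n−2) for n ≥ 3; the numerator fixes a_0 = 3, a_1 = 3, a_2 = 10.
Iterating: 3, 3, 10, 16, 36, 68, 140, 276, so a_7 = 276.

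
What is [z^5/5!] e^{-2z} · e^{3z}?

The EGF product rule gives c_5 = Σ_{k_1+k_2=5} C(5; k_1,k_2) · ∏ g_i(k_i), where e^{-2z} gives (-2)^k; e^{3z} gives (3)^k.
g_1(k) for k = 0…5: 1, -2, 4, -8, 16, -32.
g_2(k) for k = 0…5: 1, 3, 9, 27, 81, 243.
c_5 = Σ_k C(5,k)·g_1(k)·g_2(5−k) = 1·1·243 + 5·(-2)·81 + 10·4·27 + 10·(-8)·9 + 5·16·3 + 1·(-32)·1 = 243 − 810 + 1080 − 720 + 240 − 32 = 1.

1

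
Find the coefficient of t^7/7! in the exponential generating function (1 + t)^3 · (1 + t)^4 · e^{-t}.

-204

The EGF product rule gives c_7 = Σ_{k_1+k_2+k_3=7} C(7; k_1,k_2,k_3) · ∏ g_i(k_i), where (1+t)^3 gives the falling factorial (3)_k; (1+t)^4 gives the falling factorial (4)_k; e^{-t} gives (-1)^k.
g_1(k) for k = 0…7: 1, 3, 6, 6, 0, 0, 0, 0.
g_2(k) for k = 0…7: 1, 4, 12, 24, 24, 0, 0, 0.
g_3(k) for k = 0…7: 1, -1, 1, -1, 1, -1, 1, -1.
First combine the last two factors: h(k) = Σ_j C(k,j)·g_2(j)·g_3(k−j) for k = 0…7: 1, 3, 5, -1, -15, 19, 37, -225.
c_7 = Σ_k C(7,k)·g_1(k)·h(7−k) = 1·1·(-225) + 7·3·37 + 21·6·19 + 35·6·(-15) = −225 + 777 + 2394 − 3150 = -204.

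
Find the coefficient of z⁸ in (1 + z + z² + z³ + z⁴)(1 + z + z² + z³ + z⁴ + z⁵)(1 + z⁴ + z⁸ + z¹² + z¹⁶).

(1 + z + z² + z³ + z⁴) has coefficients 1,1,1,1,1 for degrees 0…4.
(1 + z + z² + z³ + z⁴ + z⁵) has coefficients 1,1,1,1,1,1,0,0,0 for degrees 0…8.
Finally multiplying by (1 + z⁴ + z⁸ + z¹² + z¹⁶), the product of all factors after the first has coefficients 1,1,1,1,2,2,1,1,2 for degrees 0…8.
[z⁸] = 1·2 + 1·1 + 1·1 + 1·2 + 1·2 = 8.

8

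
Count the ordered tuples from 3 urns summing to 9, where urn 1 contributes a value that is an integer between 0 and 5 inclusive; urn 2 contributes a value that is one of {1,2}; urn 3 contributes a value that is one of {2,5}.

3

The generating function for the choices is (1 + x + x^2 + x^3 + x^4 + x^5)·(x + x^2)·(x^2 + x^5); the count is [x^9].
(1 + x + x^2 + x^3 + x^4 + x^5) has coefficients 1,1,1,1,1,1 for degrees 0…5.
(x + x^2) has coefficients 0,1,1,0,0,0,0,0,0,0 for degrees 0…9.
Finally multiplying by (x^2 + x^5), the product of all factors after the first has coefficients 0,0,0,1,1,0,1,1,0,0 for degrees 0…9.
[x^9] = 1·0 + 1·0 + 1·1 + 1·1 + 1·0 + 1·1 = 3.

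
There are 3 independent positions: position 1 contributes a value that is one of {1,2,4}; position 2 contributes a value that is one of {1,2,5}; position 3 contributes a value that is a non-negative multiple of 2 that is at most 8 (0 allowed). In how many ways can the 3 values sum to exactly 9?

5

The generating function for the choices is (t + t^2 + t^4)·(t + t^2 + t^5)·(1 + t^2 + t^4 + t^6 + t^8); the count is [t^9].
(t + t^2 + t^4) has coefficients 0,1,1,0,1 for degrees 0…4.
(t + t^2 + t^5) has coefficients 0,1,1,0,0,1,0,0,0,0 for degrees 0…9.
Finally multiplying by (1 + t^2 + t^4 + t^6 + t^8), the product of all factors after the first has coefficients 0,1,1,1,1,2,1,2,1,2 for degrees 0…9.
[t^9] = 1·1 + 1·2 + 1·2 = 5.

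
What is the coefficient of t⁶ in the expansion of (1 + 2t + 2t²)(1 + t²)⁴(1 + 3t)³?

718

(1 + 2t + 2t²) has coefficients 1,2,2 for degrees 0…2.
(1 + t²)⁴ has coefficients 1,0,4,0,6,0,4 for degrees 0…6.
Finally multiplying by (1 + 3t)³, the product of all factors after the first has coefficients 1,9,31,63,114,162,166 for degrees 0…6.
[t⁶] = 1·166 + 2·162 + 2·114 = 718.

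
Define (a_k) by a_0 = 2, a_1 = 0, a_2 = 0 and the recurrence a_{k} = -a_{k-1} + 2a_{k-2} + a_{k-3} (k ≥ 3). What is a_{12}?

The ordinary generating function has denominator 1 + q - 2q^2 - q^3.
Iterating the recurrence: a_0,…,a_{12} = 2, 0, 0, 2, -2, 6, -8, 18, -28, 56, -94, 178, -310.

-310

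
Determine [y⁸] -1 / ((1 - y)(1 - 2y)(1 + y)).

Partial fractions give a closed form: a_n = (1/2)·1^n + (-4/3)·2^n + (-1/6)·(-1)^n.
At n = 8: a_8 = -341.

-341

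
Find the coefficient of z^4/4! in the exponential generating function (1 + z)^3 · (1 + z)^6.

The EGF product rule gives c_4 = Σ_{k_1+k_2=4} C(4; k_1,k_2) · ∏ g_i(k_i), where (1+z)^3 gives the falling factorial (3)_k; (1+z)^6 gives the falling factorial (6)_k.
g_1(k) for k = 0…4: 1, 3, 6, 6, 0.
g_2(k) for k = 0…4: 1, 6, 30, 120, 360.
c_4 = Σ_k C(4,k)·g_1(k)·g_2(4−k) = 1·1·360 + 4·3·120 + 6·6·30 + 4·6·6 = 360 + 1440 + 1080 + 144 = 3024.

3024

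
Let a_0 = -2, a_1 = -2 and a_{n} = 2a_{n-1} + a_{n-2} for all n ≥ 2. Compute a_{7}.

-478

The ordinary generating function has denominator 1 - 2t - t^2.
Iterating the recurrence: a_0,…,a_{7} = -2, -2, -6, -14, -34, -82, -198, -478.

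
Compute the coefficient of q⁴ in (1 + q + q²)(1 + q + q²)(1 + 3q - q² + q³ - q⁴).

(1 + q + q²) has coefficients 1,1,1 for degrees 0…2.
(1 + q + q²) has coefficients 1,1,1,0,0 for degrees 0…4.
Finally multiplying by (1 + 3q - q² + q³ - q⁴), the product of all factors after the first has coefficients 1,4,3,3,-1 for degrees 0…4.
[q⁴] = 1·(-1) + 1·3 + 1·3 = 5.

5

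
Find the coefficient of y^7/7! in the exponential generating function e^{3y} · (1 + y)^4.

The EGF product rule gives c_7 = Σ_{k_1+k_2=7} C(7; k_1,k_2) · ∏ g_i(k_i), where e^{3y} gives (3)^k; (1+y)^4 gives the falling factorial (4)_k.
g_1(k) for k = 0…7: 1, 3, 9, 27, 81, 243, 729, 2187.
g_2(k) for k = 0…7: 1, 4, 12, 24, 24, 0, 0, 0.
c_7 = Σ_k C(7,k)·g_1(k)·g_2(7−k) = 35·27·24 + 35·81·24 + 21·243·12 + 7·729·4 + 1·2187·1 = 22680 + 68040 + 61236 + 20412 + 2187 = 174555.

174555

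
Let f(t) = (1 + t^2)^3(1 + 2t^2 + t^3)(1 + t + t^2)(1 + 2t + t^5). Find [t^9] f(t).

(1 + t^2)^3 has coefficients 1,0,3,0,3,0,1 for degrees 0…6.
(1 + 2t^2 + t^3) has coefficients 1,0,2,1,0,0,0,0,0,0 for degrees 0…9.
Multiplying by (1 + t + t^2) gives running coefficients 1,1,3,3,3,1,0,0,0,0 for degrees 0…9.
Finally multiplying by (1 + 2t + t^5), the product of all factors after the first has coefficients 1,3,5,9,9,8,3,3,3,3 for degrees 0…9.
[t^9] = 1·3 + 3·3 + 3·8 + 1·9 = 45.

45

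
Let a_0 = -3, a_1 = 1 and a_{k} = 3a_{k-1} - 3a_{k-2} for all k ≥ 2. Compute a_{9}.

-891

The ordinary generating function has denominator 1 - 3y + 3y^2.
Iterating the recurrence: a_0,…,a_{9} = -3, 1, 12, 33, 63, 90, 81, -27, -324, -891.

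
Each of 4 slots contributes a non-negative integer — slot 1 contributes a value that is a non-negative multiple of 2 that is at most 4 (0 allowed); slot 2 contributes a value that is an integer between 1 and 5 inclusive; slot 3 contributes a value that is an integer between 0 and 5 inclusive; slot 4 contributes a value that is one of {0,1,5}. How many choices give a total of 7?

25

The generating function for the choices is (1 + x^2 + x^4)·(x + x^2 + x^3 + x^4 + x^5)·(1 + x + x^2 + x^3 + x^4 + x^5)·(1 + x + x^5); the count is [x^7].
(1 + x^2 + x^4) has coefficients 1,0,1,0,1 for degrees 0…4.
(x + x^2 + x^3 + x^4 + x^5) has coefficients 0,1,1,1,1,1,0,0 for degrees 0…7.
Multiplying by (1 + x + x^2 + x^3 + x^4 + x^5) gives running coefficients 0,1,2,3,4,5,5,4 for degrees 0…7.
Finally multiplying by (1 + x + x^5), the product of all factors after the first has coefficients 0,1,3,5,7,9,11,11 for degrees 0…7.
[x^7] = 1·11 + 1·9 + 1·5 = 25.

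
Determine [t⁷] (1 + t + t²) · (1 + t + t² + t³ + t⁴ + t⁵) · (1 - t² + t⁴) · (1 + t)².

7

(1 + t + t²) has coefficients 1,1,1 for degrees 0…2.
(1 + t + t² + t³ + t⁴ + t⁵) has coefficients 1,1,1,1,1,1,0,0 for degrees 0…7.
Multiplying by (1 - t² + t⁴) gives running coefficients 1,1,0,0,1,1,0,0 for degrees 0…7.
Finally multiplying by (1 + t)², the product of all factors after the first has coefficients 1,3,3,1,1,3,3,1 for degrees 0…7.
[t⁷] = 1·1 + 1·3 + 1·3 = 7.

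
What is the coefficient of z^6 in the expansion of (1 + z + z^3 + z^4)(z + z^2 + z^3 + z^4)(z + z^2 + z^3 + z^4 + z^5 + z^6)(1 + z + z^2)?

24

(1 + z + z^3 + z^4) has coefficients 1,1,0,1,1 for degrees 0…4.
(z + z^2 + z^3 + z^4) has coefficients 0,1,1,1,1,0,0 for degrees 0…6.
Multiplying by (z + z^2 + z^3 + z^4 + z^5 + z^6) gives running coefficients 0,0,1,2,3,4,4 for degrees 0…6.
Finally multiplying by (1 + z + z^2), the product of all factors after the first has coefficients 0,0,1,3,6,9,11 for degrees 0…6.
[z^6] = 1·11 + 1·9 + 1·3 + 1·1 = 24.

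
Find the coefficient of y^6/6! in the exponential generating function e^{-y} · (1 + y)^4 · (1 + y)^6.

The EGF product rule gives c_6 = Σ_{k_1+k_2+k_3=6} C(6; k_1,k_2,k_3) · ∏ g_i(k_i), where e^{-y} gives (-1)^k; (1+y)^4 gives the falling factorial (4)_k; (1+y)^6 gives the falling factorial (6)_k.
g_1(k) for k = 0…6: 1, -1, 1, -1, 1, -1, 1.
g_2(k) for k = 0…6: 1, 4, 12, 24, 24, 0, 0.
g_3(k) for k = 0…6: 1, 6, 30, 120, 360, 720, 720.
First combine the last two factors: h(k) = Σ_j C(k,j)·g_2(j)·g_3(k−j) for k = 0…6: 1, 10, 90, 720, 5040, 30240, 151200.
c_6 = Σ_k C(6,k)·g_1(k)·h(6−k) = 1·1·151200 + 6·(-1)·30240 + 15·1·5040 + 20·(-1)·720 + 15·1·90 + 6·(-1)·10 + 1·1·1 = 151200 − 181440 + 75600 − 14400 + 1350 − 60 + 1 = 32251.

32251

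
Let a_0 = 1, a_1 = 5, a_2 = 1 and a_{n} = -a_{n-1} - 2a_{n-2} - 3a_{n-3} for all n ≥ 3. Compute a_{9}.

The ordinary generating function has denominator 1 + z + 2z^2 + 3z^3.
Iterating the recurrence: a_0,…,a_{9} = 1, 5, 1, -14, -3, 28, 20, -67, -57, 131.

131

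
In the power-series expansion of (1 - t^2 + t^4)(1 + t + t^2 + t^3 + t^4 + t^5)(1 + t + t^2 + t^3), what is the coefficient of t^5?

(1 - t^2 + t^4) has coefficients 1,0,-1,0,1 for degrees 0…4.
(1 + t + t^2 + t^3 + t^4 + t^5) has coefficients 1,1,1,1,1,1 for degrees 0…5.
Finally multiplying by (1 + t + t^2 + t^3), the product of all factors after the first has coefficients 1,2,3,4,4,4 for degrees 0…5.
[t^5] = 1·4 − 1·4 + 1·2 = 2.

2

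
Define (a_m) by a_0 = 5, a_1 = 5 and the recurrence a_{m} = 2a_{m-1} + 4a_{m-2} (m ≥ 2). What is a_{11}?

1018880

The ordinary generating function has denominator 1 - 2q - 4q^2.
Iterating the recurrence: a_0,…,a_{11} = 5, 5, 30, 80, 280, 880, 2880, 9280, 30080, 97280, 314880, 1018880.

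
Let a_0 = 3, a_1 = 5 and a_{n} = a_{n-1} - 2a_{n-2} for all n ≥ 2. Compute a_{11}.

181

The ordinary generating function has denominator 1 - y + 2y^2.
Iterating the recurrence: a_0,…,a_{11} = 3, 5, -1, -11, -9, 13, 31, 5, -57, -67, 47, 181.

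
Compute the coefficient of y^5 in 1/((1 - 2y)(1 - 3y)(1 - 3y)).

3044

The denominator gives the recurrence a_n = 8a_(n−1) − 21a_(n−2) + 18a_(n−3) for n ≥ 3; the numerator fixes a_0 = 1, a_1 = 8, a_2 = 43.
Iterating: 1, 8, 43, 194, 793, 3044, so a_5 = 3044.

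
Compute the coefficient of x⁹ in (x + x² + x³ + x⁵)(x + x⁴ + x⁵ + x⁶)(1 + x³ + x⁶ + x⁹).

6

(x + x² + x³ + x⁵) has coefficients 0,1,1,1,0,1 for degrees 0…5.
(x + x⁴ + x⁵ + x⁶) has coefficients 0,1,0,0,1,1,1,0,0,0 for degrees 0…9.
Finally multiplying by (1 + x³ + x⁶ + x⁹), the product of all factors after the first has coefficients 0,1,0,0,2,1,1,2,1,1 for degrees 0…9.
[x⁹] = 1·1 + 1·2 + 1·1 + 1·2 = 6.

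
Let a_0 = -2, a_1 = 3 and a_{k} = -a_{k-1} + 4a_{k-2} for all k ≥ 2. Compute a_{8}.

-2771

The ordinary generating function has denominator 1 + t - 4t^2.
Iterating the recurrence: a_0,…,a_{8} = -2, 3, -11, 23, -67, 159, -427, 1063, -2771.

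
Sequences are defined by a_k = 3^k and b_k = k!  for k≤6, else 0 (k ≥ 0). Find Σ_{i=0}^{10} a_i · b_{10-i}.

209952

Write out a_i and b_{10-i} for i = 0,…,10 and sum the products.
Σ = 1·0 + 3·0 + 9·0 + 27·0 + 81·720 + 243·120 + 729·24 + 2187·6 + 6561·2 + 19683·1 + 59049·1 = 209952.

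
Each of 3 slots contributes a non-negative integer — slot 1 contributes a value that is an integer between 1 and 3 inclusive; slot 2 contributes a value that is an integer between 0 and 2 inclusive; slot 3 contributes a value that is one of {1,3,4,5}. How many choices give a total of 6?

7

The generating function for the choices is (q + q^2 + q^3)·(1 + q + q^2)·(q + q^3 + q^4 + q^5); the count is [q^6].
(q + q^2 + q^3) has coefficients 0,1,1,1 for degrees 0…3.
(1 + q + q^2) has coefficients 1,1,1,0,0,0,0 for degrees 0…6.
Finally multiplying by (q + q^3 + q^4 + q^5), the product of all factors after the first has coefficients 0,1,1,2,2,3,2 for degrees 0…6.
[q^6] = 1·3 + 1·2 + 1·2 = 7.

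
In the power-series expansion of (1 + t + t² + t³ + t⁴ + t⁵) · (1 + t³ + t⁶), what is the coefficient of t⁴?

2

(1 + t + t² + t³ + t⁴ + t⁵) has coefficients 1,1,1,1,1 for degrees 0…4.
(1 + t³ + t⁶) has coefficients 1,0,0,1,0 for degrees 0…4.
[t⁴] = 1·0 + 1·1 + 1·0 + 1·0 + 1·1 = 2.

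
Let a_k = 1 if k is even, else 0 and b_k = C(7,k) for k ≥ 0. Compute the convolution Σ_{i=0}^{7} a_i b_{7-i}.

This is [x^7] in the product of the two ordinary generating functions.
Σ = 1·1 + 0·7 + 1·21 + 0·35 + 1·35 + 0·21 + 1·7 + 0·1 = 64.

64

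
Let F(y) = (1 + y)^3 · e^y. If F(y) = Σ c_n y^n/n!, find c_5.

The EGF product rule gives c_5 = Σ_{k_1+k_2=5} C(5; k_1,k_2) · ∏ g_i(k_i), where (1+y)^3 gives the falling factorial (3)_k; e^y gives (1)^k.
g_1(k) for k = 0…5: 1, 3, 6, 6, 0, 0.
g_2(k) for k = 0…5: 1, 1, 1, 1, 1, 1.
c_5 = Σ_k C(5,k)·g_1(k)·g_2(5−k) = 1·1·1 + 5·3·1 + 10·6·1 + 10·6·1 = 1 + 15 + 60 + 60 = 136.

136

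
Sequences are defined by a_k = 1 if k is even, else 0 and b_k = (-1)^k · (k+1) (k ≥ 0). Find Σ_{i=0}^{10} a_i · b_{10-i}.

36

Write out a_i and b_{10-i} for i = 0,…,10 and sum the products.
Σ = 1·11 + 0·(-10) + 1·9 + 0·(-8) + 1·7 + 0·(-6) + 1·5 + 0·(-4) + 1·3 + 0·(-2) + 1·1 = 36.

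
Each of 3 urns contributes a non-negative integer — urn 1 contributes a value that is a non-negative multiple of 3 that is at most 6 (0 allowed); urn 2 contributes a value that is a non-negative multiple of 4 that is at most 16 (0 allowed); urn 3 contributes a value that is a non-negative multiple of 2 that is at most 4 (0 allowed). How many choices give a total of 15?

The generating function for the choices is (1 + x^3 + x^6)·(1 + x^4 + x^8 + x^12 + x^16)·(1 + x^2 + x^4); the count is [x^15].
(1 + x^3 + x^6) has coefficients 1,0,0,1,0,0,1 for degrees 0…6.
(1 + x^4 + x^8 + x^12 + x^16) has coefficients 1,0,0,0,1,0,0,0,1,0,0,0,1,0,0,0 for degrees 0…15.
Finally multiplying by (1 + x^2 + x^4), the product of all factors after the first has coefficients 1,0,1,0,2,0,1,0,2,0,1,0,2,0,1,0 for degrees 0…15.
[x^15] = 1·0 + 1·2 + 1·0 = 2.

2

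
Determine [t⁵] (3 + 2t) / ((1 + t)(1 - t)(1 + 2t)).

-84

Partial fractions give a closed form: a_n = (-1/2)·(-1)^n + (5/6)·1^n + (8/3)·(-2)^n.
At n = 5: a_5 = -84.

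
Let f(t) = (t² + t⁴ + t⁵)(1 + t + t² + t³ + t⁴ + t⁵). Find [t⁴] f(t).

2

(t² + t⁴ + t⁵) has coefficients 0,0,1,0,1 for degrees 0…4.
(1 + t + t² + t³ + t⁴ + t⁵) has coefficients 1,1,1,1,1 for degrees 0…4.
[t⁴] = 1·1 + 1·1 = 2.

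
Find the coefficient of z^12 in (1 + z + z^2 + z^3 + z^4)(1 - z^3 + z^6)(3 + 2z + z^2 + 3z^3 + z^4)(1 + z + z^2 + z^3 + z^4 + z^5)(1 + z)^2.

57

(1 + z + z^2 + z^3 + z^4) has coefficients 1,1,1,1,1 for degrees 0…4.
(1 - z^3 + z^6) has coefficients 1,0,0,-1,0,0,1,0,0,0,0,0,0 for degrees 0…12.
Multiplying by (3 + 2z + z^2 + 3z^3 + z^4) gives running coefficients 3,2,1,0,-1,-1,0,1,1,3,1,0,0 for degrees 0…12.
Multiplying by (1 + z + z^2 + z^3 + z^4 + z^5) gives running coefficients 3,5,6,6,5,4,1,0,0,3,5,6,6 for degrees 0…12.
Finally multiplying by (1 + z)^2, the product of all factors after the first has coefficients 3,11,19,23,23,20,14,6,1,3,11,19,23 for degrees 0…12.
[z^12] = 1·23 + 1·19 + 1·11 + 1·3 + 1·1 = 57.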